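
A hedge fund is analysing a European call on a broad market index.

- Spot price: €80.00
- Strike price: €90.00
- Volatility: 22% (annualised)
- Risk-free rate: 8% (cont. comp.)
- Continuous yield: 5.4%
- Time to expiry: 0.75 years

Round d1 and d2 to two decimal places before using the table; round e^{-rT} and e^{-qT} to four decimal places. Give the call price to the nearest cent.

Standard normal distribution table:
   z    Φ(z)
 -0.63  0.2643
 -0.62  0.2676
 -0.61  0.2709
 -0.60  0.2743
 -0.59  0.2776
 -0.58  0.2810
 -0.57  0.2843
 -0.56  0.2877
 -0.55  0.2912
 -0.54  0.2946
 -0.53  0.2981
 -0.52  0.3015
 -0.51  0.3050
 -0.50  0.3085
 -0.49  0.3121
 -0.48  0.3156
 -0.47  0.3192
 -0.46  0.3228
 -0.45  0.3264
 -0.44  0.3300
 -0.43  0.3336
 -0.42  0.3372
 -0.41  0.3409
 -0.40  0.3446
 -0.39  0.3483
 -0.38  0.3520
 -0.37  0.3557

σ√T = 0.22·√0.75 = 0.1905
ln(S/K) + (r − q + σ²/2)T = ln(80/90) + (0.08 − 0.054 + 0.22²/2)·0.75 = -0.1178 + 0.0377 = -0.0801
d₁ = -0.0801 / 0.1905 = -0.4206 → -0.42
d₂ = d₁ − σ√T = -0.4206 − 0.1905 = -0.6111 → -0.61
e^(−qT) = e^(−0.054·0.75) = 0.9603;  e^(−rT) = e^(−0.08·0.75) = 0.9418
N(d₁) = N(-0.42) = 0.3372;  N(d₂) = N(-0.61) = 0.2709
C = 80·0.9603·0.3372 − 90·0.9418·0.2709 = 25.9051 − 22.9620 = 2.9430

€2.94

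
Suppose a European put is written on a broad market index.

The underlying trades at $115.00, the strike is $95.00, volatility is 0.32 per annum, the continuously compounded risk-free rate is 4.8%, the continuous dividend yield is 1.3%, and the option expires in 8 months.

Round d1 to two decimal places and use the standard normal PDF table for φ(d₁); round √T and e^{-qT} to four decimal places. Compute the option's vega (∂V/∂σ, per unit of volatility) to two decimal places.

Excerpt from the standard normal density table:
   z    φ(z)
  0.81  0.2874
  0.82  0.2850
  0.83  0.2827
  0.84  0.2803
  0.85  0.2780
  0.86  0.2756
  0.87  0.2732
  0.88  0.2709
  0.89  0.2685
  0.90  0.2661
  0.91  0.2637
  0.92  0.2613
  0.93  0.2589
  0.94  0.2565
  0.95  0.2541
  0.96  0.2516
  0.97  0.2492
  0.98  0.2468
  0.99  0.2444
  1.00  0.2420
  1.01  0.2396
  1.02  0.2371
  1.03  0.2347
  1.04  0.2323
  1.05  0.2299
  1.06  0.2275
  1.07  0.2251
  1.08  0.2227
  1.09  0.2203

σ√T = 0.32 × 0.8165 = 0.2613
d₁ = [ln(115/95) + (0.048 − 0.013 + 0.32²/2)·0.6667] / 0.2613 = [0.1911 + 0.0575] / 0.2613 = 0.9512 ≈ 0.95
√T = √0.6667 = 0.8165
φ(d₁) = φ(0.95) = 0.2541
exp(−qT) = exp(−0.013·0.6667) = 0.9914
vega = S·exp(−qT)·φ(d₁)·√T = 115·0.9914·0.2541·0.8165 = 23.6542

23.65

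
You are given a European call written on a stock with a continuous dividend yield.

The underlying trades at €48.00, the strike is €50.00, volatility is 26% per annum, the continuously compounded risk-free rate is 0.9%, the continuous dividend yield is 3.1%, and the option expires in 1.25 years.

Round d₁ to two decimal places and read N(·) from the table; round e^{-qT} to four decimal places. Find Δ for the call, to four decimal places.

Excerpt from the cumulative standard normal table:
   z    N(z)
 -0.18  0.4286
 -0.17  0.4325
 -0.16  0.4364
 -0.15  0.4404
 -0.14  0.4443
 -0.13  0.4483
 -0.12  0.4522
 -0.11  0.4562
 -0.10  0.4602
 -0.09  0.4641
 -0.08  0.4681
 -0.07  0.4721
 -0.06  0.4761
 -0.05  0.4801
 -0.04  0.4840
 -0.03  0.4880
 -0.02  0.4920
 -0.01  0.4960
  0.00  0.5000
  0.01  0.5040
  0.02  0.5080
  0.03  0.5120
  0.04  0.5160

0.4465

σ√T = 0.26·√1.25 = 0.2907
ln(S/K) + (r − q + σ²/2)T = ln(48/50) + (0.009 − 0.031 + 0.26²/2)·1.25 = -0.0408 + 0.0148 = -0.0261
d₁ = -0.0261 / 0.2907 = -0.0897 ≈ -0.09
N(d₁) = N(-0.09) = 0.4641
Δ_call = exp(−qT)·N(d₁) = 0.9620·0.4641 = 0.4465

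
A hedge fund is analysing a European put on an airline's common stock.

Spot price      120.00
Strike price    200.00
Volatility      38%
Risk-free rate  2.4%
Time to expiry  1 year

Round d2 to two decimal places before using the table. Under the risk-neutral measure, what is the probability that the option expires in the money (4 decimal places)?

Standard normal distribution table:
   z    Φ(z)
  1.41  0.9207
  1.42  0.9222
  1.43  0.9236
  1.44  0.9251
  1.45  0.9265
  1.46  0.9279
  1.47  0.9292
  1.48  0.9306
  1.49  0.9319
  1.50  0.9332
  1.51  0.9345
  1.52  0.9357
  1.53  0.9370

σ√T = 0.38·√1 = 0.3800
d₁ = [ln(120/200) + (0.024 + 0.38²/2)·1] / 0.3800 = [-0.5108 + 0.0962] / 0.3800 = -1.0911 → -1.09
d₂ = d₁ − σ√T = -1.0911 − 0.3800 = -1.4711 → -1.47
Risk-neutral Pr[S_T < K] = N(−d₂) = N(1.47) = 0.9292

0.9292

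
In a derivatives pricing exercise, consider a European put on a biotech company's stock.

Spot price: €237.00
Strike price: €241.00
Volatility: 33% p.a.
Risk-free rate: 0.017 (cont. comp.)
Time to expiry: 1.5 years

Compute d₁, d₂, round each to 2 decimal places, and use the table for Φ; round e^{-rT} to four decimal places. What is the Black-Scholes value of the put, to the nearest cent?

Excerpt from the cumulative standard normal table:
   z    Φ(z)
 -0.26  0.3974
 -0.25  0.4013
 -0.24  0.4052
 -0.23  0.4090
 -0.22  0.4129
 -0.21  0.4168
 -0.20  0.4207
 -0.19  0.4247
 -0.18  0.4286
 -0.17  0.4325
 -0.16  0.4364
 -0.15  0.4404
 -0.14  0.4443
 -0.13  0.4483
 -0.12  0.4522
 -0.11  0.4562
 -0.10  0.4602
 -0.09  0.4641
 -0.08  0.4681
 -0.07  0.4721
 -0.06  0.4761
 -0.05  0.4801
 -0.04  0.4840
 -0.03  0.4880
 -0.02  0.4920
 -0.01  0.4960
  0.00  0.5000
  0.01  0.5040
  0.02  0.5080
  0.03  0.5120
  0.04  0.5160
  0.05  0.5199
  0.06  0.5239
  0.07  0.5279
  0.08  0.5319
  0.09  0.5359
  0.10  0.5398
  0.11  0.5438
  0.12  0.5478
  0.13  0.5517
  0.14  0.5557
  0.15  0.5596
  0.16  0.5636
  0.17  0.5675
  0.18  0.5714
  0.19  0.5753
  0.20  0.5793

€36.38

σ√T = 0.33 × 1.2247 = 0.4042
d₁ = [ln(237/241) + (0.017 + ½·0.33²)·1.5] / (σ√T) = (-0.0167 + 0.1072) / 0.4042 = 0.2238 → 0.22
d₂ = 0.2238 − 0.4042 = -0.1804 → -0.18
e^(−rT) = e^(−0.017·1.5) = 0.9748
P = 241·0.9748·N(0.18) − 237·N(-0.22) = 241·0.9748·0.5714 − 237·0.4129 = 134.2372 − 97.8573 = 36.3799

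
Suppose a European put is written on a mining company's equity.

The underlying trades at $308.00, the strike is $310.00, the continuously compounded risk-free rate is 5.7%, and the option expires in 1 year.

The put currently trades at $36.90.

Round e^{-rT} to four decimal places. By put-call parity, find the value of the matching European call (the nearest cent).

$52.07

e^(−rT) = e^(−0.057·1) = 0.9446
Put-call parity: C − P = S − K·e^(−rT) = 308 − 310·0.9446 = 308 − 292.8260 = 15.1740
C = P + (C − P) = 36.90 + (15.1740) = 52.0740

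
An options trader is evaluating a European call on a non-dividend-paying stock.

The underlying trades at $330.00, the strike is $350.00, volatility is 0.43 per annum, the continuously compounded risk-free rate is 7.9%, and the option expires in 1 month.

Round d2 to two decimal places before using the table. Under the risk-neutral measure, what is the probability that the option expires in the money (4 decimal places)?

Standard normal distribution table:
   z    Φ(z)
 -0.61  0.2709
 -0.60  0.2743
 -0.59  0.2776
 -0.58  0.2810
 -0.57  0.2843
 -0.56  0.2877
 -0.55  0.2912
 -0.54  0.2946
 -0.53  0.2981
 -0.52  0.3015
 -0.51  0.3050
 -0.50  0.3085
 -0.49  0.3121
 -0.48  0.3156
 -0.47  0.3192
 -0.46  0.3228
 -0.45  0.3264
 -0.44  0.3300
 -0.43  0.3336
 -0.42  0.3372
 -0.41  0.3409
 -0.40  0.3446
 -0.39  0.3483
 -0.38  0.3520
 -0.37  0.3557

σ√T = 0.43 × 0.2887 = 0.1241
d₁ = [ln(330/350) + (0.079 + ½·0.43²)·0.08333] / (σ√T) = (-0.0588 + 0.0143) / 0.1241 = -0.3589 which rounds to -0.36
d₂ = -0.3589 − 0.1241 = -0.4831 which rounds to -0.48
Risk-neutral Pr[S_T > K] = N(d₂) = N(-0.48) = 0.3156

0.3156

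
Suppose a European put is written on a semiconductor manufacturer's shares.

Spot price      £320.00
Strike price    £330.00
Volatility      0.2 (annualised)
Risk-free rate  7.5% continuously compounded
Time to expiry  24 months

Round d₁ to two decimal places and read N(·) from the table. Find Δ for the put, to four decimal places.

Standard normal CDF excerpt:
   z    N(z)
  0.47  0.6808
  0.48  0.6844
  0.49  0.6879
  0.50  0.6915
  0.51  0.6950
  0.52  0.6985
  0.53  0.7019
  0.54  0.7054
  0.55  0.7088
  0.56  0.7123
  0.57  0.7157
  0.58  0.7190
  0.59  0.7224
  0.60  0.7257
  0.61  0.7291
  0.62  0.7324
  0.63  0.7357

σ√T = 0.2·√2 = 0.2828
ln(S/K) + (r + σ²/2)T = ln(320/330) + (0.075 + 0.2²/2)·2 = -0.0308 + 0.1900 = 0.1592
d₁ = 0.1592 / 0.2828 = 0.5630 which rounds to 0.56
N(d₁) = N(0.56) = 0.7123
Δ_put = N(d₁) − 1 = 0.7123 − 1 = -0.2877

-0.2877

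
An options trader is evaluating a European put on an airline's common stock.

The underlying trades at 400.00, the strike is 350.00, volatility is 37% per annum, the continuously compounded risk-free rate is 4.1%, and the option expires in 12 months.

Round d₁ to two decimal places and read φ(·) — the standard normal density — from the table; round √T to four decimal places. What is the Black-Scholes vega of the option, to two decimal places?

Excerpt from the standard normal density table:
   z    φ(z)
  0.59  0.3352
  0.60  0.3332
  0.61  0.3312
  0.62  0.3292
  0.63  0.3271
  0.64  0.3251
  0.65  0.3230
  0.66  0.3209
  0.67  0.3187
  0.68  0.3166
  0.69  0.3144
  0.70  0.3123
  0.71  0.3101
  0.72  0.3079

σ√T = 0.37 × 1.0000 = 0.3700
ln(S/K) + (r + σ²/2)T = ln(400/350) + (0.041 + 0.37²/2)·1 = 0.1335 + 0.1094 = 0.2430
d₁ = 0.2430 / 0.3700 = 0.6567 ≈ 0.66
√T = √1 = 1.0000
φ(d₁) = φ(0.66) = 0.3209
vega = S·φ(d₁)·√T = 400·0.3209·1.0000 = 128.3600

128.36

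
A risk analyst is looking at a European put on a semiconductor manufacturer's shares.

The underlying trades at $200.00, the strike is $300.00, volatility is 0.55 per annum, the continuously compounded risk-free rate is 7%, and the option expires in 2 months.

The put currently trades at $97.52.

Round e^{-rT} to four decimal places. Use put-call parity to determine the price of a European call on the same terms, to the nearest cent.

$1.00

e^(−rT) = e^(−0.07·0.1667) = 0.9884
Put-call parity: C − P = S − K·e^(−rT) = 200 − 300·0.9884 = 200 − 296.5200 = -96.5200
C = P + (C − P) = 97.52 + (-96.5200) = 1.0000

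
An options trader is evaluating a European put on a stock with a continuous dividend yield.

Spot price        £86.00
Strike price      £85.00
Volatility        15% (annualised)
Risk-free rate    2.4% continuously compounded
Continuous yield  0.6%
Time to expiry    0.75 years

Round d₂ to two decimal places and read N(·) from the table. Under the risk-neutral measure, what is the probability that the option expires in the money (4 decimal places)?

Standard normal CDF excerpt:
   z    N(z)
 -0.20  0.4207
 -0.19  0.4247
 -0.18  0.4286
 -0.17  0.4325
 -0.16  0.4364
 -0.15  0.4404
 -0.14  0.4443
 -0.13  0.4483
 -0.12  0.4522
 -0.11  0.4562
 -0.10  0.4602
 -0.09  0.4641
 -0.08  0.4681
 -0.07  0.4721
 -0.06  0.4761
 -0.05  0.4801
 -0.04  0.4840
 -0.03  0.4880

σ√T = 0.15 × 0.8660 = 0.1299
d₁ = [ln(86/85) + (0.024 − 0.006 + 0.15²/2)·0.75] / 0.1299 = [0.0117 + 0.0219] / 0.1299 = 0.2589 → 0.26
d₂ = d₁ − σ√T = 0.2589 − 0.1299 = 0.1290 → 0.13
Risk-neutral Pr[S_T < K] = N(−d₂) = N(-0.13) = 0.4483

0.4483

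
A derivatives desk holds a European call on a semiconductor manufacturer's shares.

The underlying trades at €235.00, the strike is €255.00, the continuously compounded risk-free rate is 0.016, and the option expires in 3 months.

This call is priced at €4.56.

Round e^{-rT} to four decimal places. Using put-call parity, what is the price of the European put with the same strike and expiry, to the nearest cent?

€23.54

exp(−rT) = exp(−0.016·0.25) = 0.9960
Put-call parity: C − P = S − K·e^(−rT) = 235 − 255·0.9960 = 235 − 253.9800 = -18.9800
P = C − (C − P) = 4.56 − (-18.9800) = 23.5400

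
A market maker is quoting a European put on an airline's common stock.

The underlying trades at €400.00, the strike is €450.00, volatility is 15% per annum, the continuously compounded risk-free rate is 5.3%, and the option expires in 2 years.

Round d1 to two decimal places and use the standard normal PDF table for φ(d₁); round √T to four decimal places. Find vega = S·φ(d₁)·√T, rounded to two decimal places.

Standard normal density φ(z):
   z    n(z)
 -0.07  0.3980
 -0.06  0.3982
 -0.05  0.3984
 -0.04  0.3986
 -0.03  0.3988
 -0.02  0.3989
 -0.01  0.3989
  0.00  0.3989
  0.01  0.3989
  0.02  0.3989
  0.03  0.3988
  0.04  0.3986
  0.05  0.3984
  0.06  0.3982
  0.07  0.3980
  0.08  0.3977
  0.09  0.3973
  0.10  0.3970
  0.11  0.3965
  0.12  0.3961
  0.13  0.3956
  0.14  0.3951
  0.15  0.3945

σ√T = 0.15·√2 = 0.2121
ln(S/K) + (r + σ²/2)T = ln(400/450) + (0.053 + 0.15²/2)·2 = -0.1178 + 0.1285 = 0.0107
d₁ = 0.0107 / 0.2121 = 0.0505 → 0.05
√T = √2 = 1.4142
φ(d₁) = φ(0.05) = 0.3984
vega = S·φ(d₁)·√T = 400·0.3984·1.4142 = 225.3669

225.37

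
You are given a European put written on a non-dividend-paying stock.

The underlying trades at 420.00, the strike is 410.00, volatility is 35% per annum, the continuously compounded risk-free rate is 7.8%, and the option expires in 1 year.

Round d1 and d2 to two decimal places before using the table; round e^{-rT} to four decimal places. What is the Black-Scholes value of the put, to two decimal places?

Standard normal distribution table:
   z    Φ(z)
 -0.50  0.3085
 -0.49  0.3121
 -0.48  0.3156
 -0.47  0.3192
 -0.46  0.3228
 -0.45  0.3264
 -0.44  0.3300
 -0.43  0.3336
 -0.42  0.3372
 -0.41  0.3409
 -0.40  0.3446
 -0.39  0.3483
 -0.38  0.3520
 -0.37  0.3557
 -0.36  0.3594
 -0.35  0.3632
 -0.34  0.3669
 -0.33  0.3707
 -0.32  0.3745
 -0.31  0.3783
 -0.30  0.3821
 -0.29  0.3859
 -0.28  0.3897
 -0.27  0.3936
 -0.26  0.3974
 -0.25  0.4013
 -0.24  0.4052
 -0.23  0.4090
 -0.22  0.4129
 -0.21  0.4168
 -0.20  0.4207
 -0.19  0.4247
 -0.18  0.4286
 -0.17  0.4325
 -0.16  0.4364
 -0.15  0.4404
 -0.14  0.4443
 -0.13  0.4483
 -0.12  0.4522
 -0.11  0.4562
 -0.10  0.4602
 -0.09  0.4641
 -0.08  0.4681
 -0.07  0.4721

37.43

σ√T = 0.35·√1 = 0.3500
ln(S/K) + (r + σ²/2)T = ln(420/410) + (0.078 + 0.35²/2)·1 = 0.0241 + 0.1392 = 0.1633
d₁ = 0.1633 / 0.3500 = 0.4667 ≈ 0.47
d₂ = d₁ − σ√T = 0.4667 − 0.3500 = 0.1167 ≈ 0.12
e^(−rT) = e^(−0.078·1) = 0.9250
N(−d₂) = N(-0.12) = 0.4522;  N(−d₁) = N(-0.47) = 0.3192
P = 410·0.9250·0.4522 − 420·0.3192 = 171.4968 − 134.0640 = 37.4329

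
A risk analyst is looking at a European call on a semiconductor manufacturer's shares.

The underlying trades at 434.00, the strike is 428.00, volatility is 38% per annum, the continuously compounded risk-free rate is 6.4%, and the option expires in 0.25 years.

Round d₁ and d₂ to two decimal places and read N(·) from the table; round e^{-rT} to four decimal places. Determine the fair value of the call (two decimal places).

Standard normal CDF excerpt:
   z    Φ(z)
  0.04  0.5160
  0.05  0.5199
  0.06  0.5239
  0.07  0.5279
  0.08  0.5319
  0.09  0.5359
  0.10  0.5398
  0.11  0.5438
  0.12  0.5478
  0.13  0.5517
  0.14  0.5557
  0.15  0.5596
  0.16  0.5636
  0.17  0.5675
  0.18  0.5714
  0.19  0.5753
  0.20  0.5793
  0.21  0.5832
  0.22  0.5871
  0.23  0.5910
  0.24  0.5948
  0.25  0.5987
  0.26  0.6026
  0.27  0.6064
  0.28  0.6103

39.17

T = 0.25;  σ√T = 0.1900
d₁ = [ln(434/428) + (0.064 + 0.38²/2)·0.25] / 0.1900 = [0.0139 + 0.0340] / 0.1900 = 0.2525 → 0.25
d₂ = d₁ − σ√T = 0.2525 − 0.1900 = 0.0625 → 0.06
e^(−rT) = e^(−0.064·0.25) = 0.9841
N(d₁) = N(0.25) = 0.5987;  N(d₂) = N(0.06) = 0.5239
C = 434·0.5987 − 428·0.9841·0.5239 = 259.8358 − 220.6640 = 39.1718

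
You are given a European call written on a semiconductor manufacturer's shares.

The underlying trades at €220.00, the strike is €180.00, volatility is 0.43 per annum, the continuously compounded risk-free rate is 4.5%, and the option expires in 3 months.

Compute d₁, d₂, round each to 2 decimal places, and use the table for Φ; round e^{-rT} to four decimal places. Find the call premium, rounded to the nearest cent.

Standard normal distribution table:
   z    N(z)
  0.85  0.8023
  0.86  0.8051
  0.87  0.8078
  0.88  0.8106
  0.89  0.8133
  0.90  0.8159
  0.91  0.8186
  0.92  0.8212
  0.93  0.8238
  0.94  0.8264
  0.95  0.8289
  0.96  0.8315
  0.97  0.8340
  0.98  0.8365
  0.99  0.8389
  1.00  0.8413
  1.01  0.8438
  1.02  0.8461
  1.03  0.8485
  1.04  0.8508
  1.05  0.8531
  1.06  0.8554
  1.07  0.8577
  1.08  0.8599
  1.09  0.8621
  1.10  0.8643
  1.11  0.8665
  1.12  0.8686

€45.39

σ√T = 0.43·√0.25 = 0.2150
ln(S/K) + (r + σ²/2)T = ln(220/180) + (0.045 + 0.43²/2)·0.25 = 0.2007 + 0.0344 = 0.2350
d₁ = 0.2350 / 0.2150 = 1.0932 ≈ 1.09
d₂ = d₁ − σ√T = 1.0932 − 0.2150 = 0.8782 ≈ 0.88
exp(−rT) = exp(−0.045·0.25) = 0.9888
C = 220·N(1.09) − 180·0.9888·N(0.88) = 220·0.8621 − 180·0.9888·0.8106 = 189.6620 − 144.2738 = 45.3882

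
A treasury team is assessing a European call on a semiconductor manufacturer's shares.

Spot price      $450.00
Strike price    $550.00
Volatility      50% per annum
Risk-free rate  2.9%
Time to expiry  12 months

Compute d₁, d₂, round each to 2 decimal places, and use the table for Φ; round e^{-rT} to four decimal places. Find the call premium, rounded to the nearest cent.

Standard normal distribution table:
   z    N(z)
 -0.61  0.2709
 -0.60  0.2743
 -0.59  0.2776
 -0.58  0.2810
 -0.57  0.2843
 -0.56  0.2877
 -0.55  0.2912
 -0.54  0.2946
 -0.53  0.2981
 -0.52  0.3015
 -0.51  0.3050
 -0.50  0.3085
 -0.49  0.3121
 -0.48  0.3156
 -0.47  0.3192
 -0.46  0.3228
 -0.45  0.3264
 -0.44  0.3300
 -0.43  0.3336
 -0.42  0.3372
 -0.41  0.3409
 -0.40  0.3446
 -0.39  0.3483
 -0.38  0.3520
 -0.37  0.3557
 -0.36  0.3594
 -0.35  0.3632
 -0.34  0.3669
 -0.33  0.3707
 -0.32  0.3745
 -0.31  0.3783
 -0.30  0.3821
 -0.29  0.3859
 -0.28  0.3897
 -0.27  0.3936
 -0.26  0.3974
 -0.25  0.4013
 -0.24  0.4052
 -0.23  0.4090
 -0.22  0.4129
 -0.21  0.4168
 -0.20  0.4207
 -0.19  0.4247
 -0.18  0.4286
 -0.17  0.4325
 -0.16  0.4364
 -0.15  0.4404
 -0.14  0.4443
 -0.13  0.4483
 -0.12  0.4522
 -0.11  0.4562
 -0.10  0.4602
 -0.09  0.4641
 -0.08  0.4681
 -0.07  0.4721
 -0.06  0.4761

$60.53

T = 1;  σ√T = 0.5000
d₁ = [ln(450/550) + (0.029 + 0.5²/2)·1] / 0.5000 = [-0.2007 + 0.1540] / 0.5000 = -0.0933 which rounds to -0.09
d₂ = d₁ − σ√T = -0.0933 − 0.5000 = -0.5933 which rounds to -0.59
exp(−rT) = exp(−0.029·1) = 0.9714
N(d₁) = N(-0.09) = 0.4641;  N(d₂) = N(-0.59) = 0.2776
C = 450·0.4641 − 550·0.9714·0.2776 = 208.8450 − 148.3134 = 60.5316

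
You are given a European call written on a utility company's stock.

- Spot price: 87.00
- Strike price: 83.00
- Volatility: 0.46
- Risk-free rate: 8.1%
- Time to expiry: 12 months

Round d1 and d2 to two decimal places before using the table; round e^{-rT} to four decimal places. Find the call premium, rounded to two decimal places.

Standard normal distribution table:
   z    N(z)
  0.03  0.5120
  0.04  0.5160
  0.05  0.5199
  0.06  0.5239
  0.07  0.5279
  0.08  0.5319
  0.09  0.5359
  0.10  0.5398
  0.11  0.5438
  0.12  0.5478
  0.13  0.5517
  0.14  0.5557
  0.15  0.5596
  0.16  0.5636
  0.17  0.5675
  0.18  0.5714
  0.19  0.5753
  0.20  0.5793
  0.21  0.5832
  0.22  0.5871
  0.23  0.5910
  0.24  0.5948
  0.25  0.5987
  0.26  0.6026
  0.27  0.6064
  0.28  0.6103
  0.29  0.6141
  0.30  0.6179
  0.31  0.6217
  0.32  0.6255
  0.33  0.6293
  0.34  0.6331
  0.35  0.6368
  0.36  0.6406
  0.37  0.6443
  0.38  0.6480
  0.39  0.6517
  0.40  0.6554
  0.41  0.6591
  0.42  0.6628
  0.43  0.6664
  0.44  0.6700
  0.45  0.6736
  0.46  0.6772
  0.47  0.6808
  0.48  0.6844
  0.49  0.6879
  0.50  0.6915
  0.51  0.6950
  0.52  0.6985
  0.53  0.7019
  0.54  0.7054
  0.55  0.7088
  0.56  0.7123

σ√T = 0.46·√1 = 0.4600
d₁ = [ln(87/83) + (0.081 + 0.46²/2)·1] / 0.4600 = [0.0471 + 0.1868] / 0.4600 = 0.5084 which rounds to 0.51
d₂ = d₁ − σ√T = 0.5084 − 0.4600 = 0.0484 which rounds to 0.05
e^(−rT) = e^(−0.081·1) = 0.9222
C = 87·N(0.51) − 83·0.9222·N(0.05) = 87·0.6950 − 83·0.9222·0.5199 = 60.4650 − 39.7945 = 20.6705

20.67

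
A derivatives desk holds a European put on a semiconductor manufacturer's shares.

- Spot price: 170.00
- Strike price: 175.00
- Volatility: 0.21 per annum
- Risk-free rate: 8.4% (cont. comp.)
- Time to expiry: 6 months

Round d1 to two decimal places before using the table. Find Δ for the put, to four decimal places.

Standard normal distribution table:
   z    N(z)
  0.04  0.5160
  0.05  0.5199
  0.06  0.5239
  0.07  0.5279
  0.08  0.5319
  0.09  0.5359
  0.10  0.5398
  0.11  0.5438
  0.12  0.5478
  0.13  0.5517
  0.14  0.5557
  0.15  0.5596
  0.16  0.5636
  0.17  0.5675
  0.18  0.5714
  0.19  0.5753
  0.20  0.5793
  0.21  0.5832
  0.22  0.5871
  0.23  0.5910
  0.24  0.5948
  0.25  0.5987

σ√T = 0.21 × 0.7071 = 0.1485
ln(S/K) + (r + σ²/2)T = ln(170/175) + (0.084 + 0.21²/2)·0.5 = -0.0290 + 0.0530 = 0.0240
d₁ = 0.0240 / 0.1485 = 0.1619 ⇒ 0.16
N(d₁) = N(0.16) = 0.5636
Δ_put = N(d₁) − 1 = 0.5636 − 1 = -0.4364

-0.4364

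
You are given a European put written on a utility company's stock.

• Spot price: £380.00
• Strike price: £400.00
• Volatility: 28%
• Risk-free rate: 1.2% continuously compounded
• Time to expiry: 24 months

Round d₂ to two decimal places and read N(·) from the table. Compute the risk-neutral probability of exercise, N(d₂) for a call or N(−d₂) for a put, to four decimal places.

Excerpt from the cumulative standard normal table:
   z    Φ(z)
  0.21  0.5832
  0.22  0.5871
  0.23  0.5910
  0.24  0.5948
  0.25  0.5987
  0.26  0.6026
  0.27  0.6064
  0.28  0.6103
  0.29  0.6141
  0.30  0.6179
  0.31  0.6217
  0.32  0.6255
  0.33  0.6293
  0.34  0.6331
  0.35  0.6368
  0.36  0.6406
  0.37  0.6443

0.6064

T = 2;  σ√T = 0.3960
d₁ = [ln(380/400) + (0.012 + 0.28²/2)·2] / 0.3960 = [-0.0513 + 0.1024] / 0.3960 = 0.1291 → 0.13
d₂ = d₁ − σ√T = 0.1291 − 0.3960 = -0.2669 → -0.27
Pr(exercise) under Q = N(−d₂) = N(0.27) = 0.6064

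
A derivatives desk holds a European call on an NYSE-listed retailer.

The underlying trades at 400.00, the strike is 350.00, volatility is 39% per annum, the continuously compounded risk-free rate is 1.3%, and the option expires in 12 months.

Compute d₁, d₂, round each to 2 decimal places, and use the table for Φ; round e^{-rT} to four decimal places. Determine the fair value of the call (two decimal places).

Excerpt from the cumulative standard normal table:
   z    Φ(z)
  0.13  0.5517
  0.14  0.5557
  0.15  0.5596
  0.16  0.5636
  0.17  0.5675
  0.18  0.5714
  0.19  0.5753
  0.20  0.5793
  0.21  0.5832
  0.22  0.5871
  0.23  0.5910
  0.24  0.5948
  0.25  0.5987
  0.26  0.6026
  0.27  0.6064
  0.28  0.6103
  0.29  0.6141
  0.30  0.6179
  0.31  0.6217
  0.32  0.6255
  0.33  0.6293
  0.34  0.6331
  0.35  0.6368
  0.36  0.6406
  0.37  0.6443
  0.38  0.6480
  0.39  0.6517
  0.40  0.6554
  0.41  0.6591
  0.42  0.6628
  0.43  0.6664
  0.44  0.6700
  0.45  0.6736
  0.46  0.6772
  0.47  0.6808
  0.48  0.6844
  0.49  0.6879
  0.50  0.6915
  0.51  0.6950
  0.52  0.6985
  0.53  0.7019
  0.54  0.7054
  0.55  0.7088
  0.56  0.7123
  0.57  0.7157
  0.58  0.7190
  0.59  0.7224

σ√T = 0.39 × 1.0000 = 0.3900
d₁ = [ln(400/350) + (0.013 + 0.39²/2)·1] / 0.3900 = [0.1335 + 0.0891] / 0.3900 = 0.5707 ⇒ 0.57
d₂ = d₁ − σ√T = 0.5707 − 0.3900 = 0.1807 ⇒ 0.18
e^(−rT) = e^(−0.013·1) = 0.9871
N(d₁) = N(0.57) = 0.7157;  N(d₂) = N(0.18) = 0.5714
C = 400·0.7157 − 350·0.9871·0.5714 = 286.2800 − 197.4101 = 88.8699

88.87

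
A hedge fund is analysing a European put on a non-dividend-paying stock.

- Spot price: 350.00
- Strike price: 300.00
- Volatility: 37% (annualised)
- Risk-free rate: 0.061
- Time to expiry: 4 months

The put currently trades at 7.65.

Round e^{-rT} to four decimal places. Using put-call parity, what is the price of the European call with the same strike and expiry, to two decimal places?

e^(−rT) = e^(−0.061·0.3333) = 0.9799
Put-call parity: C − P = S − K·e^(−rT) = 350 − 300·0.9799 = 350 − 293.9700 = 56.0300
C = P + (C − P) = 7.65 + (56.0300) = 63.6800

63.68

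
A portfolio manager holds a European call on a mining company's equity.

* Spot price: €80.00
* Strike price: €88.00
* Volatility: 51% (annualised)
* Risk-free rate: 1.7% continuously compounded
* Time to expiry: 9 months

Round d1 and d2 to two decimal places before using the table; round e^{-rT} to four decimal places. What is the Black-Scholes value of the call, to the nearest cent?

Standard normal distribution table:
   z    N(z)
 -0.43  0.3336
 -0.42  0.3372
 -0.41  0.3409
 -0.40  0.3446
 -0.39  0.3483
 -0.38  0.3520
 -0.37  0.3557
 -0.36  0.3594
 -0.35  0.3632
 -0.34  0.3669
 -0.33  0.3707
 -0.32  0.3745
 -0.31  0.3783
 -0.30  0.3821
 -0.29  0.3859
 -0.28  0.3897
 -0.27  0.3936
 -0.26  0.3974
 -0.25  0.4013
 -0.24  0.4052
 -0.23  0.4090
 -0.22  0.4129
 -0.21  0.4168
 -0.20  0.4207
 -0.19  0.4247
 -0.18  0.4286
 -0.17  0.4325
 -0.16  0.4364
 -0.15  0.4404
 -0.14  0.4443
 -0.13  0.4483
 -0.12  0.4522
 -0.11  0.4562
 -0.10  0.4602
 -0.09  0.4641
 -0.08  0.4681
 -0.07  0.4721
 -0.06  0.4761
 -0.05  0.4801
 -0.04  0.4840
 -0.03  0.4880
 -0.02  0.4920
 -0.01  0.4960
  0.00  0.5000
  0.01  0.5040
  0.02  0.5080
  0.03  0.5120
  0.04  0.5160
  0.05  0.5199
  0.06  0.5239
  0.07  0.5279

σ√T = 0.51·√0.75 = 0.4417
d₁ = [ln(80/88) + (0.017 + 0.51²/2)·0.75] / 0.4417 = [-0.0953 + 0.1103] / 0.4417 = 0.0339 which rounds to 0.03
d₂ = d₁ − σ√T = 0.0339 − 0.4417 = -0.4078 which rounds to -0.41
exp(−rT) = exp(−0.017·0.75) = 0.9873
N(d₁) = N(0.03) = 0.5120;  N(d₂) = N(-0.41) = 0.3409
C = 80·0.5120 − 88·0.9873·0.3409 = 40.9600 − 29.6182 = 11.3418

€11.34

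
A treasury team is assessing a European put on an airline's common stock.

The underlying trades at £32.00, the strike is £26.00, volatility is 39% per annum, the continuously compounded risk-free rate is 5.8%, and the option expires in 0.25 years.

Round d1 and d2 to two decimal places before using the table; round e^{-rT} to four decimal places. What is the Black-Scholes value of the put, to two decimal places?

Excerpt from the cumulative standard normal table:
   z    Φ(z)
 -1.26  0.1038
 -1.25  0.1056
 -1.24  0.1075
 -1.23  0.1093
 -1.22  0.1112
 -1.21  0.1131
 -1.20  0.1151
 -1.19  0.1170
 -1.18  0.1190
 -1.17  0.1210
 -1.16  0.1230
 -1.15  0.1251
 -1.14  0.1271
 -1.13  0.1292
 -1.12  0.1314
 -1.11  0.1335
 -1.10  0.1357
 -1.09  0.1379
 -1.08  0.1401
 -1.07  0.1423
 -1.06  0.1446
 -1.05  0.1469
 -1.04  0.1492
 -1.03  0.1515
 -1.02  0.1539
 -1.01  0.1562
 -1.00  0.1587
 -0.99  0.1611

T = 0.25;  σ√T = 0.1950
ln(S/K) + (r + σ²/2)T = ln(32/26) + (0.058 + 0.39²/2)·0.25 = 0.2076 + 0.0335 = 0.2412
d₁ = 0.2412 / 0.1950 = 1.2367 ≈ 1.24
d₂ = d₁ − σ√T = 1.2367 − 0.1950 = 1.0417 ≈ 1.04
e^(−rT) = e^(−0.058·0.25) = 0.9856
N(−d₂) = N(-1.04) = 0.1492;  N(−d₁) = N(-1.24) = 0.1075
P = 26·0.9856·0.1492 − 32·0.1075 = 3.8233 − 3.4400 = 0.3833

£0.38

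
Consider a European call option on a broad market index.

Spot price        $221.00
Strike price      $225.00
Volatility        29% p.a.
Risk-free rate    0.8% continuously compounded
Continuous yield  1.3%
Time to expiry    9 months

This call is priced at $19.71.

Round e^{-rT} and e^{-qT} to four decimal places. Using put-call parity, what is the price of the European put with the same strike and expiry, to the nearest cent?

$24.50

exp(−qT) = exp(−0.013·0.75) = 0.9903;  exp(−rT) = exp(−0.008·0.75) = 0.9940
Put-call parity: C − P = S·e^(−qT) − K·e^(−rT) = 221·0.9903 − 225·0.9940 = 218.8563 − 223.6500 = -4.7937
P = C − (C − P) = 19.71 − (-4.7937) = 24.5037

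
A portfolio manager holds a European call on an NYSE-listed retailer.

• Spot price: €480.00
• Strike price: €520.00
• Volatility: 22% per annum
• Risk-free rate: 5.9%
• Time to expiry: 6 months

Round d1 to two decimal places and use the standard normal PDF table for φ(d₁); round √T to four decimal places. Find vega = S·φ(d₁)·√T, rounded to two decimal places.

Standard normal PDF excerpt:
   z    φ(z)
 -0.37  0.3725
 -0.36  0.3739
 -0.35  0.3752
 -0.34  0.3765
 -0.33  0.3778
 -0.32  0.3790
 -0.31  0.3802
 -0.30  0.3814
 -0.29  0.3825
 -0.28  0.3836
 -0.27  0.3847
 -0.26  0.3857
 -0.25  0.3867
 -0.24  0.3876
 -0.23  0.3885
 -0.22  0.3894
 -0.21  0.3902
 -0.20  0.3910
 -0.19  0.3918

T = 0.5;  σ√T = 0.1556
d₁ = [ln(480/520) + (0.059 + ½·0.22²)·0.5] / (σ√T) = (-0.0800 + 0.0416) / 0.1556 = -0.2471 ⇒ -0.25
√T = √0.5 = 0.7071
φ(d₁) = φ(-0.25) = 0.3867
vega = S·φ(d₁)·√T = 480·0.3867·0.7071 = 131.2491

131.25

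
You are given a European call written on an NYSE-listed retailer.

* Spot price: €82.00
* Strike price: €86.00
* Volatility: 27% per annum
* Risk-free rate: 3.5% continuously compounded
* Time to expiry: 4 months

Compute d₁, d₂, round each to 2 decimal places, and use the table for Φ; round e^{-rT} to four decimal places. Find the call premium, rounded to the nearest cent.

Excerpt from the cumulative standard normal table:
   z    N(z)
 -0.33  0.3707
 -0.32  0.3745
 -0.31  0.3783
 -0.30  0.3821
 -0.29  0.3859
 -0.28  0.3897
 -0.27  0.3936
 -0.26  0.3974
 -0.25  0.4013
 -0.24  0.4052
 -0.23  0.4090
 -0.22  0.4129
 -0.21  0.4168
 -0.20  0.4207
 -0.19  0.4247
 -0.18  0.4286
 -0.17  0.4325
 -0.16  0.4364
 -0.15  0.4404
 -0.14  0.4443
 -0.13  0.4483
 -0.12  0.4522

€3.96

T = 0.3333;  σ√T = 0.1559
d₁ = [ln(82/86) + (0.035 + 0.27²/2)·0.3333] / 0.1559 = [-0.0476 + 0.0238] / 0.1559 = -0.1528 which rounds to -0.15
d₂ = d₁ − σ√T = -0.1528 − 0.1559 = -0.3086 which rounds to -0.31
e^(−rT) = e^(−0.035·0.3333) = 0.9884
N(d₁) = N(-0.15) = 0.4404;  N(d₂) = N(-0.31) = 0.3783
C = 82·0.4404 − 86·0.9884·0.3783 = 36.1128 − 32.1564 = 3.9564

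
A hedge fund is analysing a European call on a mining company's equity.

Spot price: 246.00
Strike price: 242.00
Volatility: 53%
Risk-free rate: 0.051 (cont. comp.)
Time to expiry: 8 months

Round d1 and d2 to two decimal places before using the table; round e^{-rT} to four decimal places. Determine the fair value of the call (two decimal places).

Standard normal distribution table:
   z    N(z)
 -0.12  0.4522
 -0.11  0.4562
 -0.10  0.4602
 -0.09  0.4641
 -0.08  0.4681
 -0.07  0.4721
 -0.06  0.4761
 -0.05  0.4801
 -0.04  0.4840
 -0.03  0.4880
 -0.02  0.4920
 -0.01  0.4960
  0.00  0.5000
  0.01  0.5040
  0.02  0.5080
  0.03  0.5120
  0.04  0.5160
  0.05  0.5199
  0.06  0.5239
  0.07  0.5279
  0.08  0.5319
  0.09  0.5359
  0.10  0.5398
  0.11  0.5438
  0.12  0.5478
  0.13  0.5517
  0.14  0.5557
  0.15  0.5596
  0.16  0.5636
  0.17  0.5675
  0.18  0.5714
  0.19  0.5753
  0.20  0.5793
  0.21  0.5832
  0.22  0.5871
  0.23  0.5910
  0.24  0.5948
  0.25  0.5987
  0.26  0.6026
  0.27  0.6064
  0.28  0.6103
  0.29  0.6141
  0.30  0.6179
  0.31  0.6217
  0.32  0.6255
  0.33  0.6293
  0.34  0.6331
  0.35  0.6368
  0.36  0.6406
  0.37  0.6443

47.16

σ√T = 0.53 × 0.8165 = 0.4327
d₁ = [ln(246/242) + (0.051 + 0.53²/2)·0.6667] / 0.4327 = [0.0164 + 0.1276] / 0.4327 = 0.3328 → 0.33
d₂ = d₁ − σ√T = 0.3328 − 0.4327 = -0.0999 → -0.10
e^(−rT) = e^(−0.051·0.6667) = 0.9666
N(d₁) = N(0.33) = 0.6293;  N(d₂) = N(-0.10) = 0.4602
C = 246·0.6293 − 242·0.9666·0.4602 = 154.8078 − 107.6487 = 47.1591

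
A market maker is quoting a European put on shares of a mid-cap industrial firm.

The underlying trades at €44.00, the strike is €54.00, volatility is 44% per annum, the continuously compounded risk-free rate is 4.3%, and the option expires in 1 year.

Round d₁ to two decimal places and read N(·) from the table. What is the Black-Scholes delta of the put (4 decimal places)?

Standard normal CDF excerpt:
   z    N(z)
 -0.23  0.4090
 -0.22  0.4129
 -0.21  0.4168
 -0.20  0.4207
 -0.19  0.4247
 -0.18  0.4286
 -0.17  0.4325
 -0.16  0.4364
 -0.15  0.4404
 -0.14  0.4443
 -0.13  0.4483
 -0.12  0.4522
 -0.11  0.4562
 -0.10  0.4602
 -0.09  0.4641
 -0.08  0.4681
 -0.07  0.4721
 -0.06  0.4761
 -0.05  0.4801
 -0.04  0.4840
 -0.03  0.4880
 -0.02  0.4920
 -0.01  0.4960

σ√T = 0.44 × 1.0000 = 0.4400
d₁ = [ln(44/54) + (0.043 + ½·0.44²)·1] / (σ√T) = (-0.2048 + 0.1398) / 0.4400 = -0.1477 ≈ -0.15
N(d₁) = N(-0.15) = 0.4404
Δ_put = N(d₁) − 1 = 0.4404 − 1 = -0.5596

-0.5596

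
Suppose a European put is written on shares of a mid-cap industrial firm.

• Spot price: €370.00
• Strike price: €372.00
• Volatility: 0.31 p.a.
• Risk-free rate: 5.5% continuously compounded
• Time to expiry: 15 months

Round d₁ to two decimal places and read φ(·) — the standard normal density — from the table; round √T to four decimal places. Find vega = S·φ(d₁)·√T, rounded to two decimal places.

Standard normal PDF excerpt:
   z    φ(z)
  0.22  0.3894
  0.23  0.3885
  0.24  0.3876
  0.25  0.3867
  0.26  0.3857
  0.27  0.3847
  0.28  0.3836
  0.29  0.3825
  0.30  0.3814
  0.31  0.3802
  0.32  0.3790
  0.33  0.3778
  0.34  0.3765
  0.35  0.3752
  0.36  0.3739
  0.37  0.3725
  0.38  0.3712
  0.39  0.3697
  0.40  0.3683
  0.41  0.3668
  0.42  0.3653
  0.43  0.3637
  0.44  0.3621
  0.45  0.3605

T = 1.25;  σ√T = 0.3466
d₁ = [ln(370/372) + (0.055 + ½·0.31²)·1.25] / (σ√T) = (-0.0054 + 0.1288) / 0.3466 = 0.3561 ⇒ 0.36
√T = √1.25 = 1.1180
φ(d₁) = φ(0.36) = 0.3739
vega = S·φ(d₁)·√T = 370·0.3739·1.1180 = 154.6675

154.67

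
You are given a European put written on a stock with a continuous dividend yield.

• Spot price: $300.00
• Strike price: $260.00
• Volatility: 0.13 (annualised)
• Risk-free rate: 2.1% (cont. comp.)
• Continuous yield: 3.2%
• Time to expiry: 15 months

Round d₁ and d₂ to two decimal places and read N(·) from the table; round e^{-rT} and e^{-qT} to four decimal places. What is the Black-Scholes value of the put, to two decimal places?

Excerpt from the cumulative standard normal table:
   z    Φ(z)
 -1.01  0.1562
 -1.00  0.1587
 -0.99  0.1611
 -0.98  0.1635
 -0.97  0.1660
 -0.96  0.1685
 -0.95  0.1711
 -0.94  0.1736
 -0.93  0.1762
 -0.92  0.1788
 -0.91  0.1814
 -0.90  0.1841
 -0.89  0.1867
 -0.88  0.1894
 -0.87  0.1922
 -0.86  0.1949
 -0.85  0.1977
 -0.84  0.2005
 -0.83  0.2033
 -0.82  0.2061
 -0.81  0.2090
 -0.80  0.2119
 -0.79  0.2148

σ√T = 0.13·√1.25 = 0.1453
ln(S/K) + (r − q + σ²/2)T = ln(300/260) + (0.021 − 0.032 + 0.13²/2)·1.25 = 0.1431 − 0.0032 = 0.1399
d₁ = 0.1399 / 0.1453 = 0.9626 ≈ 0.96
d₂ = d₁ − σ√T = 0.9626 − 0.1453 = 0.8173 ≈ 0.82
e^(−qT) = e^(−0.032·1.25) = 0.9608;  e^(−rT) = e^(−0.021·1.25) = 0.9741
P = 260·0.9741·N(-0.82) − 300·0.9608·N(-0.96) = 260·0.9741·0.2061 − 300·0.9608·0.1685 = 52.1981 − 48.5684 = 3.6297

$3.63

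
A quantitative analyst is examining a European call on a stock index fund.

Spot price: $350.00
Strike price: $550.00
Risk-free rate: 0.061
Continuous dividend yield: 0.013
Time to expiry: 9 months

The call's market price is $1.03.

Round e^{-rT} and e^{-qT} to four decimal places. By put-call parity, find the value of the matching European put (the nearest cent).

$179.84

e^(−qT) = e^(−0.013·0.75) = 0.9903;  e^(−rT) = e^(−0.061·0.75) = 0.9553
Put-call parity: C − P = S·e^(−qT) − K·e^(−rT) = 350·0.9903 − 550·0.9553 = 346.6050 − 525.4150 = -178.8100
P = C − (C − P) = 1.03 − (-178.8100) = 179.8400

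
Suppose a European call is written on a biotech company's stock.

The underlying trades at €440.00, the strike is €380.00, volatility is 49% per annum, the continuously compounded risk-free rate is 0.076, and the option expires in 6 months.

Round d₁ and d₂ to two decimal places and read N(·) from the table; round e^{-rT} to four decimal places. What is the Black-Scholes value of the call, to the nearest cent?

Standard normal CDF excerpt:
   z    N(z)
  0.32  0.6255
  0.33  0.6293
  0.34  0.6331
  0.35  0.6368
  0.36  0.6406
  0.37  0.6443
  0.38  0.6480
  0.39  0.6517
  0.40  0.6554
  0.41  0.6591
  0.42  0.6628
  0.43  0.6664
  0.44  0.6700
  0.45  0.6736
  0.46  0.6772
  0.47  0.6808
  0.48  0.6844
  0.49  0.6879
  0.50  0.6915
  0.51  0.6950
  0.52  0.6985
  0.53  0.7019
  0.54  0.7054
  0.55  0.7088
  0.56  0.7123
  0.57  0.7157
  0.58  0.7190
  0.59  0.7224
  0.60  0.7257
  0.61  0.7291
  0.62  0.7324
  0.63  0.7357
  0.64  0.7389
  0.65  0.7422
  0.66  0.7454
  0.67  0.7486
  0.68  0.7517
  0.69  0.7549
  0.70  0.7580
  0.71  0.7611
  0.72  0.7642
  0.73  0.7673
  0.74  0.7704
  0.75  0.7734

T = 0.5;  σ√T = 0.3465
ln(S/K) + (r + σ²/2)T = ln(440/380) + (0.076 + 0.49²/2)·0.5 = 0.1466 + 0.0980 = 0.2446
d₁ = 0.2446 / 0.3465 = 0.7060 which rounds to 0.71
d₂ = d₁ − σ√T = 0.7060 − 0.3465 = 0.3596 which rounds to 0.36
e^(−rT) = e^(−0.076·0.5) = 0.9627
C = 440·N(0.71) − 380·0.9627·N(0.36) = 440·0.7611 − 380·0.9627·0.6406 = 334.8840 − 234.3481 = 100.5359

€100.54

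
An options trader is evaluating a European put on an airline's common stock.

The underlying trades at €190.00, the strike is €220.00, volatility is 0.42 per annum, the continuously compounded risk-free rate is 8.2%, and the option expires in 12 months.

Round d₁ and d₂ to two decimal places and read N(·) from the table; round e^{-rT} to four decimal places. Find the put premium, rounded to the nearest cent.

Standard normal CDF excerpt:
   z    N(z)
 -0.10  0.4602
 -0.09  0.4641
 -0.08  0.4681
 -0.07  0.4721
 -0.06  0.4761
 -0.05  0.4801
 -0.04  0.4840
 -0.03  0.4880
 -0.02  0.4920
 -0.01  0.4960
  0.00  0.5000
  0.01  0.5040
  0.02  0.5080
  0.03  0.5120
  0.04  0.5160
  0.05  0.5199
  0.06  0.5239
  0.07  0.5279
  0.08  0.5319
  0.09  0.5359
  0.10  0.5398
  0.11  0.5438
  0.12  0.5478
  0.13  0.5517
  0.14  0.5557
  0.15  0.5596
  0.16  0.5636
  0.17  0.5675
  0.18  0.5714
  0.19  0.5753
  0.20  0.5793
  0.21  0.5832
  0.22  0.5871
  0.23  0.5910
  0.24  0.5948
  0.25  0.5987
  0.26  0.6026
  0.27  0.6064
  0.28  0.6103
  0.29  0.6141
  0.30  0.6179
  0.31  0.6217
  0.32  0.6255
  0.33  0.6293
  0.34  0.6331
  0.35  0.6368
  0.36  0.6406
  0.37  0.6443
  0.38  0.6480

σ√T = 0.42 × 1.0000 = 0.4200
d₁ = [ln(190/220) + (0.082 + 0.42²/2)·1] / 0.4200 = [-0.1466 + 0.1702] / 0.4200 = 0.0562 → 0.06
d₂ = d₁ − σ√T = 0.0562 − 0.4200 = -0.3638 → -0.36
e^(−rT) = e^(−0.082·1) = 0.9213
N(−d₂) = N(0.36) = 0.6406;  N(−d₁) = N(-0.06) = 0.4761
P = 220·0.9213·0.6406 − 190·0.4761 = 129.8407 − 90.4590 = 39.3817

€39.38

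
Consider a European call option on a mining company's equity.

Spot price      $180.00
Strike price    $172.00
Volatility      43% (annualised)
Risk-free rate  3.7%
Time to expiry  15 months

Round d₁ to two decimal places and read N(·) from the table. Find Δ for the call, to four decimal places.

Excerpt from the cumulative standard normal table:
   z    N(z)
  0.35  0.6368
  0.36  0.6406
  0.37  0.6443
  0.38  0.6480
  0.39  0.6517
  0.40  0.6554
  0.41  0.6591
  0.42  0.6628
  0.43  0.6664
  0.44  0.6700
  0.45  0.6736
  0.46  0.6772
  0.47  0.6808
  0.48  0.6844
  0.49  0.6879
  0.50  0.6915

T = 1.25;  σ√T = 0.4808
d₁ = [ln(180/172) + (0.037 + 0.43²/2)·1.25] / 0.4808 = [0.0455 + 0.1618] / 0.4808 = 0.4311 ≈ 0.43
N(d₁) = N(0.43) = 0.6664
Δ_call = N(d₁) = 0.6664

0.6664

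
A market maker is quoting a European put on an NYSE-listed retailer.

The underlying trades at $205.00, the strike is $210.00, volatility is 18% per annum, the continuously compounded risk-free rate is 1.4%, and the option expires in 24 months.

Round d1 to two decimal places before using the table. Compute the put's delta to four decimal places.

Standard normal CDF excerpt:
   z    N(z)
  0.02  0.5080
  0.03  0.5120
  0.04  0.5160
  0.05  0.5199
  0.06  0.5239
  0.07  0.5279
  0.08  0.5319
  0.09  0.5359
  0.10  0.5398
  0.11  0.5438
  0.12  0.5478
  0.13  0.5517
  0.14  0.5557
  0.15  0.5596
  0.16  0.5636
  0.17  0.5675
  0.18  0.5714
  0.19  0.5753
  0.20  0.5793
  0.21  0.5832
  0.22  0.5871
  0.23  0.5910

-0.4443

σ√T = 0.18·√2 = 0.2546
d₁ = [ln(205/210) + (0.014 + 0.18²/2)·2] / 0.2546 = [-0.0241 + 0.0604] / 0.2546 = 0.1426 ≈ 0.14
N(d₁) = N(0.14) = 0.5557
Δ_put = N(d₁) − 1 = 0.5557 − 1 = -0.4443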